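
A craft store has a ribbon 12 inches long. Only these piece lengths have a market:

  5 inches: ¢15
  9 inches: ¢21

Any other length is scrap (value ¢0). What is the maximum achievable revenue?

30

Let r[k] be the best obtainable value from length k. For each k, try every first piece i and keep the best of price[i] + r[k−i].
r[1] = 0
r[2] = 0
r[3] = 0
r[4] = 0
r[5] = 15
r[6] = 15
r[7] = 15
r[8] = 15
r[9] = max(15+0, 21+0) = 21
r[10] = max(15+15, 21+0) = 30
r[11] = max(15+15, 21+0) = 30
r[12] = max(15+15, 21+0) = 30
One optimal cutting: pieces 5 + 5 with 2 inches of scrap → ¢30.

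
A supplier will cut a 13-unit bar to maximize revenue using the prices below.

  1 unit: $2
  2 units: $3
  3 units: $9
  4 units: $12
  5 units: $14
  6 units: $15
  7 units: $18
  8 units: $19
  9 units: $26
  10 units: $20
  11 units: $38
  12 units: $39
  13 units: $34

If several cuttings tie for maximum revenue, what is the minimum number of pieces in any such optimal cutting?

3

Let r[k] be the best obtainable value from length k. For each k, try every first piece i and keep the best of price[i] + r[k−i].
r[1] = 2
r[2] = max(2+2, 3+0) = 4
r[3] = max(2+4, 3+2, 9+0) = 9
r[4] = max(2+9, 3+4, 9+2, 12+0) = 12
r[5] = max(2+12, 3+9, 9+4, 12+2, 14+0) = 14
r[6] = max(2+14, 3+12, 9+9, 12+4, 14+2, 15+0) = 18
r[7] = max(2+18, 3+14, 9+12, …, 15+2, 18+0) = 21
r[8] = max(2+21, 3+18, 9+14, …, 18+2, 19+0) = 24
r[9] = max(2+24, 3+21, 9+18, …, 19+2, 26+0) = 27
r[10] = max(2+27, 3+24, 9+21, …, 26+2, 20+0) = 30
r[11] = max(2+30, 3+27, 9+24, …, 20+2, 38+0) = 38
r[12] = max(2+38, 3+30, 9+27, …, 38+2, 39+0) = 40
r[13] = max(2+40, 3+38, 9+30, …, 39+2, 34+0) = 42
Maximum revenue is $42.
Now minimize piece count subject to staying optimal: for each k, pieces[k] = 1 + min over i with p[i]+r[k−i]=r[k] of pieces[k−i].
pieces[10] = 3
pieces[11] = 1
pieces[12] = 2
pieces[13] = 3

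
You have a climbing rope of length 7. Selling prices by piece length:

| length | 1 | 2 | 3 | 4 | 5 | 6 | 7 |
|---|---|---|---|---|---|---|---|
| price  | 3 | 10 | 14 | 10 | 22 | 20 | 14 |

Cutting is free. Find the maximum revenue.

34

Let v[k] be the best obtainable value from length k. For each k, try every first piece i and keep the best of price[i] + v[k−i].
v[1] = 3
v[2] = max(3+3, 10+0) = 10
v[3] = max(3+10, 10+3, 14+0) = 14
v[4] = max(3+14, 10+10, 14+3, 10+0) = 20
v[5] = max(3+20, 10+14, 14+10, 10+3, 22+0) = 24
v[6] = max(3+24, 10+20, 14+14, 10+10, 22+3, 20+0) = 30
v[7] = max(3+30, 10+24, 14+20, …, 20+3, 14+0) = 34
One optimal cutting: 3 + 2 + 2 → €14 + €10 + €10 = €34.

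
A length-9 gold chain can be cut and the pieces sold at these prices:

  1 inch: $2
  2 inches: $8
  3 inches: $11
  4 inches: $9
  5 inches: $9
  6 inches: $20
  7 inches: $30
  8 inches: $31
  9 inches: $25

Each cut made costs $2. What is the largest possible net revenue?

Consider every possible first cut. net[k] is the best of p[i]+net[k−i] over all sellable i≤k, charging 2 whenever i<k.
net[1] = 2
net[2] = 8
net[3] = 11
net[4] = 14  (first piece 2, then net[2]=8)
net[5] = 17  (first piece 2, then net[3]=11)
net[6] = 20  (first piece 2, then net[4]=14)
net[7] = 30
net[8] = 31
net[9] = 36  (first piece 2, then net[7]=30)
One optimal plan: pieces 7 + 2 (1 cut) → $38 − $2 = $36.

36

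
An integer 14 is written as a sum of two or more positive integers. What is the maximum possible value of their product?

Let g[k] be the best product for length k (with at least one cut). For each first piece i, the rest contributes max(k−i, g[k−i]).
Small cases: g[2]=1, g[3]=2, g[4]=4, g[5]=6, g[6]=9.
g[7] = 2*max(5,6) = 2*6 = 12
g[8] = 2*max(6,9) = 2*9 = 18
g[9] = 3*max(6,9) = 3*9 = 27
g[10] = 2*max(8,18) = 2*18 = 36
g[11] = 2*max(9,27) = 2*27 = 54
g[12] = 3*max(9,27) = 3*27 = 81
g[13] = 2*max(11,54) = 2*54 = 108
g[14] = 2*max(12,81) = 2*81 = 162
One optimal split: 3 + 3 + 3 + 3 + 2; product 3*3*3*3*2 = 162.

162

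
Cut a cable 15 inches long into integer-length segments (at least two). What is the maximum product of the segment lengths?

Define m[k] = max over 1≤i<k of i · max(k−i, m[k−i]); the inner max lets the remainder stay uncut if that's better.
m[2] = 1·max(1,0) = 1·1 = 1
m[3] = max(1·2, 2·1) = 2
m[4] = max(1·3, 2·2, 3·1) = 4
m[5] = max(1·4, 2·3, 3·2, 4·1) = 6
m[6] = max(1·6, 2·4, 3·3, 4·2, 5·1) = 9
m[7] = max(1·9, 2·6, 3·4, 4·3, 5·2, 6·1) = 12
m[8] = max(1·12, 2·9, 3·6, …, 6·2, 7·1) = 18
m[9] = max(1·18, 2·12, 3·9, …, 7·2, 8·1) = 27
m[10] = max(1·27, 2·18, 3·12, …, 8·2, 9·1) = 36
m[11] = max(1·36, 2·27, 3·18, …, 9·2, 10·1) = 54
m[12] = max(1·54, 2·36, 3·27, …, 10·2, 11·1) = 81
m[13] = max(1·81, 2·54, 3·36, …, 11·2, 12·1) = 108
m[14] = max(1·108, 2·81, 3·54, …, 12·2, 13·1) = 162
m[15] = max(1·162, 2·108, 3·81, …, 13·2, 14·1) = 243
One optimal split: 3 + 3 + 3 + 3 + 3; product 3·3·3·3·3 = 243.

243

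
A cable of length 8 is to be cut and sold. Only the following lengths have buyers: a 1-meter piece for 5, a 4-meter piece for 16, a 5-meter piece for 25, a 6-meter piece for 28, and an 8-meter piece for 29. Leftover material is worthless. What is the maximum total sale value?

40

Consider every possible first cut. r[k] is the best of p[i]+r[k−i] over all sellable i≤k.
r[1] = 5
r[2] = 10  (first piece 1, then r[1]=5)
r[3] = 15  (first piece 1, then r[2]=10)
r[4] = max(5+15, 16+0) = 20
r[5] = max(5+20, 16+5, 25+0) = 25
r[6] = max(5+25, 16+10, 25+5, 28+0) = 30
r[7] = max(5+30, 16+15, 25+10, 28+5) = 35
r[8] = max(5+35, 16+20, 25+15, 28+10, 29+0) = 40
One optimal cutting: 1 + 1 + 1 + 1 + 1 + 1 + 1 + 1 → 40.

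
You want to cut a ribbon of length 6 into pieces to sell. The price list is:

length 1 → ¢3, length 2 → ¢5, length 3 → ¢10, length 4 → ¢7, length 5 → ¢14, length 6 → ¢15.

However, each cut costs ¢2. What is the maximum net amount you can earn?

Let net[k] be the best obtainable value from length k. For each k, try every first piece i and keep the best of price[i] + net[k−i] minus the 2 cut fee when i<k.
net[1] = 3
net[2] = max(3+3-2, 5+0) = 5
net[3] = max(3+5-2, 5+3-2, 10+0) = 10
net[4] = max(3+10-2, 5+5-2, 10+3-2, 7+0) = 11
net[5] = max(3+11-2, 5+10-2, 10+5-2, 7+3-2, 14+0) = 14
net[6] = max(3+14-2, 5+11-2, 10+10-2, 7+5-2, 14+3-2, 15+0) = 18
One optimal plan: pieces 3 + 3 (1 cut) → ¢20 − ¢2 = ¢18.

18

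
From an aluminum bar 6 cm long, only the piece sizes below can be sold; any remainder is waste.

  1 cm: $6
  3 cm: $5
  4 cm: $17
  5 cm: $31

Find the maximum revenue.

Consider every possible first cut. r[k] is the best of p[i]+r[k−i] over all sellable i≤k.
r[1] = 6
r[2] = 12  (first piece 1, then r[1]=6)
r[3] = 18  (first piece 1, then r[2]=12)
r[4] = 24  (first piece 1, then r[3]=18)
r[5] = 31
r[6] = 37  (first piece 1, then r[5]=31)
One optimal cutting: 5 + 1 → $37.

37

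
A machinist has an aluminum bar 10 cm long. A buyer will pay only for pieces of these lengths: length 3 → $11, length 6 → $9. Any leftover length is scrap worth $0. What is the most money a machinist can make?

33

Build best[k] bottom-up: best[k] = max over allowed piece i of (p[i] + best[k−i]).
best[1] = 0
best[2] = 0
best[3] = 11
best[4] = 11
best[5] = 11
best[6] = max(11+11, 9+0) = 22
best[7] = max(11+11, 9+0) = 22
best[8] = max(11+11, 9+0) = 22
best[9] = max(11+22, 9+11) = 33
best[10] = max(11+22, 9+11) = 33
One optimal cutting: pieces 3 + 3 + 3 with 1 cm of scrap → $33.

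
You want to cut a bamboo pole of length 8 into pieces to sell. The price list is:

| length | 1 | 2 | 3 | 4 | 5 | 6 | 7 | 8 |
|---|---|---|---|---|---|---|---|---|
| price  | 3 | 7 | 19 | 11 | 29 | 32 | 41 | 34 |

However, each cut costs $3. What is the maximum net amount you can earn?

45

Build v[k] bottom-up: v[k] = max over allowed piece i of (p[i] + v[k−i]) − 3 per cut.
v[1] = 3
v[2] = max(3+3-3, 7+0) = 7
v[3] = max(3+7-3, 7+3-3, 19+0) = 19
v[4] = max(3+19-3, 7+7-3, 19+3-3, 11+0) = 19
v[5] = max(3+19-3, 7+19-3, 19+7-3, 11+3-3, 29+0) = 29
v[6] = max(3+29-3, 7+19-3, 19+19-3, 11+7-3, 29+3-3, 32+0) = 35
v[7] = max(3+35-3, 7+29-3, 19+19-3, …, 32+3-3, 41+0) = 41
v[8] = max(3+41-3, 7+35-3, 19+29-3, …, 41+3-3, 34+0) = 45
One optimal plan: pieces 5 + 3 (1 cut) → $48 − $3 = $45.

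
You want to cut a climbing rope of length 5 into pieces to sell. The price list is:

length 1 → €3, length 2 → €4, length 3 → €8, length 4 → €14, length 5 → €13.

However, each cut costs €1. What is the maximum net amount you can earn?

16

Build v[k] bottom-up: v[k] = max over allowed piece i of (p[i] + v[k−i]) − 1 per cut.
v[1] = 3
v[2] = max(3+3-1, 4+0) = 5
v[3] = max(3+5-1, 4+3-1, 8+0) = 8
v[4] = max(3+8-1, 4+5-1, 8+3-1, 14+0) = 14
v[5] = max(3+14-1, 4+8-1, 8+5-1, 14+3-1, 13+0) = 16
One optimal plan: pieces 4 + 1 (1 cut) → €17 − €1 = €16.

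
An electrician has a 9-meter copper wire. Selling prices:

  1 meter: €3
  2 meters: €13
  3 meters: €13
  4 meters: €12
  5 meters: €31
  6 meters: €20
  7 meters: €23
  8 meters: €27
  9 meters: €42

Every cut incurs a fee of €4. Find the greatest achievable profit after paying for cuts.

49

Build net[k] bottom-up: net[k] = max over allowed piece i of (p[i] + net[k−i]) − 4 per cut.
net[1] = 3
net[2] = 13
net[3] = 13
net[4] = 22  (first piece 2, then net[2]=13)
net[5] = 31
net[6] = 31  (first piece 2, then net[4]=22)
net[7] = 40  (first piece 2, then net[5]=31)
net[8] = 40  (first piece 2, then net[6]=31)
net[9] = 49  (first piece 2, then net[7]=40)
One optimal plan: pieces 5 + 2 + 2 (2 cuts) → €57 − €8 = €49.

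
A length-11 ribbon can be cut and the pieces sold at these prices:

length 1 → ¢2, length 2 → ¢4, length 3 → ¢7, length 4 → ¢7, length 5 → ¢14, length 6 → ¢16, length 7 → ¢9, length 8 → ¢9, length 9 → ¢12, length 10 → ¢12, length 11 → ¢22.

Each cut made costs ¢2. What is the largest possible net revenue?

Let v[k] be the best obtainable value from length k. For each k, try every first piece i and keep the best of price[i] + v[k−i] minus the 2 cut fee when i<k.
v[1] = 2
v[2] = max(2+2-2, 4+0) = 4
v[3] = max(2+4-2, 4+2-2, 7+0) = 7
v[4] = max(2+7-2, 4+4-2, 7+2-2, 7+0) = 7
v[5] = max(2+7-2, 4+7-2, 7+4-2, 7+2-2, 14+0) = 14
v[6] = max(2+14-2, 4+7-2, 7+7-2, 7+4-2, 14+2-2, 16+0) = 16
v[7] = max(2+16-2, 4+14-2, 7+7-2, …, 16+2-2, 9+0) = 16
v[8] = max(2+16-2, 4+16-2, 7+14-2, …, 9+2-2, 9+0) = 19
v[9] = max(2+19-2, 4+16-2, 7+16-2, …, 9+2-2, 12+0) = 21
v[10] = max(2+21-2, 4+19-2, 7+16-2, …, 12+2-2, 12+0) = 26
v[11] = max(2+26-2, 4+21-2, 7+19-2, …, 12+2-2, 22+0) = 28
One optimal plan: pieces 6 + 5 (1 cut) → ¢30 − ¢2 = ¢28.

28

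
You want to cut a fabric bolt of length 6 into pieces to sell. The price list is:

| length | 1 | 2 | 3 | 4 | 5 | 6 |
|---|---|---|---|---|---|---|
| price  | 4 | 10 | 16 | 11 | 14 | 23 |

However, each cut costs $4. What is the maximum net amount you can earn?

Build r[k] bottom-up: r[k] = max over allowed piece i of (p[i] + r[k−i]) − 4 per cut.
r[1] = 4
r[2] = 10
r[3] = 16
r[4] = 16  (first piece 1, then r[3]=16)
r[5] = 22  (first piece 2, then r[3]=16)
r[6] = 28  (first piece 3, then r[3]=16)
One optimal plan: pieces 3 + 3 (1 cut) → $32 − $4 = $28.

28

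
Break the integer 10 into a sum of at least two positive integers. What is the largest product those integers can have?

36

Define f[k] = max over 1≤i<k of i · max(k−i, f[k−i]); the inner max lets the remainder stay uncut if that's better.
f[2] = 1×max(1,0) = 1×1 = 1
f[3] = 1×max(2,1) = 1×2 = 2
f[4] = 2×max(2,1) = 2×2 = 4
f[5] = 2×max(3,2) = 2×3 = 6
f[6] = 3×max(3,2) = 3×3 = 9
f[7] = 2×max(5,6) = 2×6 = 12
f[8] = 2×max(6,9) = 2×9 = 18
f[9] = 3×max(6,9) = 3×9 = 27
f[10] = 2×max(8,18) = 2×18 = 36
One optimal split: 3 + 3 + 2 + 2; product 3×3×2×2 = 36.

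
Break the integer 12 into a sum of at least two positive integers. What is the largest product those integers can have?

Define prod[k] = max over 1≤i<k of i · max(k−i, prod[k−i]); the inner max lets the remainder stay uncut if that's better.
prod[2] = 1×max(1,0) = 1×1 = 1
prod[3] = 1×max(2,1) = 1×2 = 2
prod[4] = 2×max(2,1) = 2×2 = 4
prod[5] = 2×max(3,2) = 2×3 = 6
prod[6] = 3×max(3,2) = 3×3 = 9
prod[7] = 2×max(5,6) = 2×6 = 12
prod[8] = 2×max(6,9) = 2×9 = 18
prod[9] = 3×max(6,9) = 3×9 = 27
prod[10] = 2×max(8,18) = 2×18 = 36
prod[11] = 2×max(9,27) = 2×27 = 54
prod[12] = 3×max(9,27) = 3×27 = 81
One optimal split: 3 + 3 + 3 + 3; product 3×3×3×3 = 81.

81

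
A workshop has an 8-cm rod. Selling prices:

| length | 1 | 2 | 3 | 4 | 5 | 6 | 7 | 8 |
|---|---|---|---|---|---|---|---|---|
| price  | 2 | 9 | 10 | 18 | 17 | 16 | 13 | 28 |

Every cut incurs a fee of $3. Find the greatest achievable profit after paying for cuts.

Let net[k] be the best obtainable value from length k. For each k, try every first piece i and keep the best of price[i] + net[k−i] minus the 3 cut fee when i<k.
net[1] = 2
net[2] = 9
net[3] = 10
net[4] = 18
net[5] = 17  (first piece 1, then net[4]=18)
net[6] = 24  (first piece 2, then net[4]=18)
net[7] = 25  (first piece 3, then net[4]=18)
net[8] = 33  (first piece 4, then net[4]=18)
One optimal plan: pieces 4 + 4 (1 cut) → $36 − $3 = $33.

33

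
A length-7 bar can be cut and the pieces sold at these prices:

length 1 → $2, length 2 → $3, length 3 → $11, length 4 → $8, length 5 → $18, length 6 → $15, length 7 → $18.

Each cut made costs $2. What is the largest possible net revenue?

20

Let net[k] be the best obtainable value from length k. For each k, try every first piece i and keep the best of price[i] + net[k−i] minus the 2 cut fee when i<k.
net[1] = 2
net[2] = 3
net[3] = 11
net[4] = 11  (first piece 1, then net[3]=11)
net[5] = 18
net[6] = 20  (first piece 3, then net[3]=11)
net[7] = 20  (first piece 1, then net[6]=20)
One optimal plan: pieces 3 + 3 + 1 (2 cuts) → $24 − $4 = $20.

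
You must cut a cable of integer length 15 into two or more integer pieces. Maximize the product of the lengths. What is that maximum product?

243

Fill P[k] for k=2..15: at each k try every first piece i and multiply by the better of (k−i) uncut or P[k−i].
P[2] = 1*max(1,0) = 1*1 = 1
P[3] = 1*max(2,1) = 1*2 = 2
P[4] = 2*max(2,1) = 2*2 = 4
P[5] = 2*max(3,2) = 2*3 = 6
P[6] = 3*max(3,2) = 3*3 = 9
P[7] = 2*max(5,6) = 2*6 = 12
P[8] = 2*max(6,9) = 2*9 = 18
P[9] = 3*max(6,9) = 3*9 = 27
P[10] = 2*max(8,18) = 2*18 = 36
P[11] = 2*max(9,27) = 2*27 = 54
P[12] = 3*max(9,27) = 3*27 = 81
P[13] = 2*max(11,54) = 2*54 = 108
P[14] = 2*max(12,81) = 2*81 = 162
P[15] = 3*max(12,81) = 3*81 = 243
One optimal split: 3 + 3 + 3 + 3 + 3; product 3*3*3*3*3 = 243.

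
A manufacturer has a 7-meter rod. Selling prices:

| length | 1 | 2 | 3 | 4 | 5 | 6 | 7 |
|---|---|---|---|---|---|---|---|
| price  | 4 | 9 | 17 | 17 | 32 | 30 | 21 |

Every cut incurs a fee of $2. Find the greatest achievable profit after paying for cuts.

39

Build r[k] bottom-up: r[k] = max over allowed piece i of (p[i] + r[k−i]) − 2 per cut.
r[1] = 4
r[2] = 9
r[3] = 17
r[4] = 19  (first piece 1, then r[3]=17)
r[5] = 32
r[6] = 34  (first piece 1, then r[5]=32)
r[7] = 39  (first piece 2, then r[5]=32)
One optimal plan: pieces 5 + 2 (1 cut) → $41 − $2 = $39.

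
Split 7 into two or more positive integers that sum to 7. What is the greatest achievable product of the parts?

Let m[k] be the best product for length k (with at least one cut). For each first piece i, the rest contributes max(k−i, m[k−i]).
m[2] = 1*max(1,0) = 1*1 = 1
m[3] = 1*max(2,1) = 1*2 = 2
m[4] = 2*max(2,1) = 2*2 = 4
m[5] = 2*max(3,2) = 2*3 = 6
m[6] = 3*max(3,2) = 3*3 = 9
m[7] = 2*max(5,6) = 2*6 = 12
One optimal split: 3 + 2 + 2; product 3*2*2 = 12.

12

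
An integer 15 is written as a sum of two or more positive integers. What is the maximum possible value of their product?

Let prod[k] be the best product for length k (with at least one cut). For each first piece i, the rest contributes max(k−i, prod[k−i]).
prod[2] = 1×max(1,0) = 1×1 = 1
prod[3] = 1×max(2,1) = 1×2 = 2
prod[4] = 2×max(2,1) = 2×2 = 4
prod[5] = 2×max(3,2) = 2×3 = 6
prod[6] = 3×max(3,2) = 3×3 = 9
prod[7] = 2×max(5,6) = 2×6 = 12
prod[8] = 2×max(6,9) = 2×9 = 18
prod[9] = 3×max(6,9) = 3×9 = 27
prod[10] = 2×max(8,18) = 2×18 = 36
prod[11] = 2×max(9,27) = 2×27 = 54
prod[12] = 3×max(9,27) = 3×27 = 81
prod[13] = 2×max(11,54) = 2×54 = 108
prod[14] = 2×max(12,81) = 2×81 = 162
prod[15] = 3×max(12,81) = 3×81 = 243
One optimal split: 3 + 3 + 3 + 3 + 3; product 3×3×3×3×3 = 243.

243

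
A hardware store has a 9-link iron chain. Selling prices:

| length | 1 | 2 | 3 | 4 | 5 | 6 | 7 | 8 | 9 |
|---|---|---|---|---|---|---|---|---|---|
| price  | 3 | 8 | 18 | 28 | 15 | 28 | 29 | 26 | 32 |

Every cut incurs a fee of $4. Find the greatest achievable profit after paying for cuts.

51

Consider every possible first cut. r[k] is the best of p[i]+r[k−i] over all sellable i≤k, charging 4 whenever i<k.
r[1] = 3
r[2] = 8
r[3] = 18
r[4] = 28
r[5] = 27  (first piece 1, then r[4]=28)
r[6] = 32  (first piece 2, then r[4]=28)
r[7] = 42  (first piece 3, then r[4]=28)
r[8] = 52  (first piece 4, then r[4]=28)
r[9] = 51  (first piece 1, then r[8]=52)
One optimal plan: pieces 4 + 4 + 1 (2 cuts) → $59 − $8 = $51.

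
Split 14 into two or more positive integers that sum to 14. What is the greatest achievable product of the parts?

Fill f[k] for k=2..14: at each k try every first piece i and multiply by the better of (k−i) uncut or f[k−i].
f[2] = 1×max(1,0) = 1×1 = 1
f[3] = 1×max(2,1) = 1×2 = 2
f[4] = 2×max(2,1) = 2×2 = 4
f[5] = 2×max(3,2) = 2×3 = 6
f[6] = 3×max(3,2) = 3×3 = 9
f[7] = 2×max(5,6) = 2×6 = 12
f[8] = 2×max(6,9) = 2×9 = 18
f[9] = 3×max(6,9) = 3×9 = 27
f[10] = 2×max(8,18) = 2×18 = 36
f[11] = 2×max(9,27) = 2×27 = 54
f[12] = 3×max(9,27) = 3×27 = 81
f[13] = 2×max(11,54) = 2×54 = 108
f[14] = 2×max(12,81) = 2×81 = 162
One optimal split: 3 + 3 + 3 + 3 + 2; product 3×3×3×3×2 = 162.

162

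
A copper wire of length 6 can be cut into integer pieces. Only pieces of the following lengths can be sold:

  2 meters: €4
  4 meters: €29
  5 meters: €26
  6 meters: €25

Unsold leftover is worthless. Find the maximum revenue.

33

Consider every possible first cut. r[k] is the best of p[i]+r[k−i] over all sellable i≤k.
r[1] = 0
r[2] = 4
r[3] = 4
r[4] = 29
r[5] = 29
r[6] = 33  (first piece 2, then r[4]=29)
One optimal cutting: 4 + 2 → €33.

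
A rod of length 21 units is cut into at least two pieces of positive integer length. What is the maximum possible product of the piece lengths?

Define f[k] = max over 1≤i<k of i · max(k−i, f[k−i]); the inner max lets the remainder stay uncut if that's better.
f[2] = 1·max(1,0) = 1·1 = 1
f[3] = max(1·2, 2·1) = 2
f[4] = max(1·3, 2·2, 3·1) = 4
f[5] = max(1·4, 2·3, 3·2, 4·1) = 6
f[6] = max(1·6, 2·4, 3·3, 4·2, 5·1) = 9
f[7] = max(1·9, 2·6, 3·4, 4·3, 5·2, 6·1) = 12
f[8] = max(1·12, 2·9, 3·6, …, 6·2, 7·1) = 18
f[9] = max(1·18, 2·12, 3·9, …, 7·2, 8·1) = 27
f[10] = max(1·27, 2·18, 3·12, …, 8·2, 9·1) = 36
f[11] = max(1·36, 2·27, 3·18, …, 9·2, 10·1) = 54
f[12] = max(1·54, 2·36, 3·27, …, 10·2, 11·1) = 81
f[13] = max(1·81, 2·54, 3·36, …, 11·2, 12·1) = 108
f[14] = max(1·108, 2·81, 3·54, …, 12·2, 13·1) = 162
f[15] = max(1·162, 2·108, 3·81, …, 13·2, 14·1) = 243
f[16] = max(1·243, 2·162, 3·108, …, 14·2, 15·1) = 324
f[17] = max(1·324, 2·243, 3·162, …, 15·2, 16·1) = 486
f[18] = max(1·486, 2·324, 3·243, …, 16·2, 17·1) = 729
f[19] = max(1·729, 2·486, 3·324, …, 17·2, 18·1) = 972
f[20] = max(1·972, 2·729, 3·486, …, 18·2, 19·1) = 1458
f[21] = max(1·1458, 2·972, 3·729, …, 19·2, 20·1) = 2187
One optimal split: 3 + 3 + 3 + 3 + 3 + 3 + 3; product 3·3·3·3·3·3·3 = 2187.

2187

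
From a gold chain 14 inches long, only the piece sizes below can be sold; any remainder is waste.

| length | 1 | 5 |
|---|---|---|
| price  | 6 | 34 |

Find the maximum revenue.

Consider every possible first cut. f[k] is the best of p[i]+f[k−i] over all sellable i≤k.
f[1] = 6
f[2] = 12  (first piece 1, then f[1]=6)
f[3] = 18  (first piece 1, then f[2]=12)
f[4] = 24  (first piece 1, then f[3]=18)
f[5] = 34
f[6] = 40  (first piece 1, then f[5]=34)
f[7] = 46  (first piece 1, then f[6]=40)
f[8] = 52  (first piece 1, then f[7]=46)
f[9] = 58  (first piece 1, then f[8]=52)
f[10] = 68  (first piece 5, then f[5]=34)
f[11] = 74  (first piece 1, then f[10]=68)
f[12] = 80  (first piece 1, then f[11]=74)
f[13] = 86  (first piece 1, then f[12]=80)
f[14] = 92  (first piece 1, then f[13]=86)
One optimal cutting: 5 + 5 + 1 + 1 + 1 + 1 → $92.

92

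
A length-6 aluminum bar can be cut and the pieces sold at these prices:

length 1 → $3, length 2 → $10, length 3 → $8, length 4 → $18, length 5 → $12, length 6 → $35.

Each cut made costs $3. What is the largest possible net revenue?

35

Consider every possible first cut. net[k] is the best of p[i]+net[k−i] over all sellable i≤k, charging 3 whenever i<k.
net[1] = 3
net[2] = 10
net[3] = 10  (first piece 1, then net[2]=10)
net[4] = 18
net[5] = 18  (first piece 1, then net[4]=18)
net[6] = 35
Best is to make no cuts and sell whole for $35.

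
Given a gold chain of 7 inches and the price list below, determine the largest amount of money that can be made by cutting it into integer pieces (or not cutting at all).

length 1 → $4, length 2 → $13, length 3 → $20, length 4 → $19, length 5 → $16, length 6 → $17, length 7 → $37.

46

Let best[k] be the best obtainable value from length k. For each k, try every first piece i and keep the best of price[i] + best[k−i].
best[1] = 4
best[2] = 13
best[3] = 20
best[4] = 26  (first piece 2, then best[2]=13)
best[5] = 33  (first piece 2, then best[3]=20)
best[6] = 40  (first piece 3, then best[3]=20)
best[7] = 46  (first piece 2, then best[5]=33)
One optimal cutting: 3 + 2 + 2 → $20 + $13 + $13 = $46.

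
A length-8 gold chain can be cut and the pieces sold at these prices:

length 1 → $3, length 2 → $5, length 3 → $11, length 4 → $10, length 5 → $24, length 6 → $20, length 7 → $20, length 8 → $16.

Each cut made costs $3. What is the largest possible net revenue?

Build net[k] bottom-up: net[k] = max over allowed piece i of (p[i] + net[k−i]) − 3 per cut.
net[1] = 3
net[2] = max(3+3-3, 5+0) = 5
net[3] = max(3+5-3, 5+3-3, 11+0) = 11
net[4] = max(3+11-3, 5+5-3, 11+3-3, 10+0) = 11
net[5] = max(3+11-3, 5+11-3, 11+5-3, 10+3-3, 24+0) = 24
net[6] = max(3+24-3, 5+11-3, 11+11-3, 10+5-3, 24+3-3, 20+0) = 24
net[7] = max(3+24-3, 5+24-3, 11+11-3, …, 20+3-3, 20+0) = 26
net[8] = max(3+26-3, 5+24-3, 11+24-3, …, 20+3-3, 16+0) = 32
One optimal plan: pieces 5 + 3 (1 cut) → $35 − $3 = $32.

32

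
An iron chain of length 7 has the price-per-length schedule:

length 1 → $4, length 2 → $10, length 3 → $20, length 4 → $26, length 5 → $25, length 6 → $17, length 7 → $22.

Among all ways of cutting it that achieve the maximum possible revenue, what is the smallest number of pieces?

Consider every possible first cut. r[k] is the best of p[i]+r[k−i] over all sellable i≤k.
r[1] = 4
r[2] = max(4+4, 10+0) = 10
r[3] = max(4+10, 10+4, 20+0) = 20
r[4] = max(4+20, 10+10, 20+4, 26+0) = 26
r[5] = max(4+26, 10+20, 20+10, 26+4, 25+0) = 30
r[6] = max(4+30, 10+26, 20+20, 26+10, 25+4, 17+0) = 40
r[7] = max(4+40, 10+30, 20+26, …, 17+4, 22+0) = 46
Maximum revenue is $46.
Now minimize piece count subject to staying optimal: for each k, pieces[k] = 1 + min over i with p[i]+r[k−i]=r[k] of pieces[k−i].
pieces[4] = 1
pieces[5] = 2
pieces[6] = 2
pieces[7] = 2

2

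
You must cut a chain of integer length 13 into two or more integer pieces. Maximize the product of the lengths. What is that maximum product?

108

Let f[k] be the best product for length k (with at least one cut). For each first piece i, the rest contributes max(k−i, f[k−i]).
f[2] = 1×max(1,0) = 1×1 = 1
f[3] = 1×max(2,1) = 1×2 = 2
f[4] = 2×max(2,1) = 2×2 = 4
f[5] = 2×max(3,2) = 2×3 = 6
f[6] = 3×max(3,2) = 3×3 = 9
f[7] = 2×max(5,6) = 2×6 = 12
f[8] = 2×max(6,9) = 2×9 = 18
f[9] = 3×max(6,9) = 3×9 = 27
f[10] = 2×max(8,18) = 2×18 = 36
f[11] = 2×max(9,27) = 2×27 = 54
f[12] = 3×max(9,27) = 3×27 = 81
f[13] = 2×max(11,54) = 2×54 = 108
One optimal split: 3 + 3 + 3 + 2 + 2; product 3×3×3×2×2 = 108.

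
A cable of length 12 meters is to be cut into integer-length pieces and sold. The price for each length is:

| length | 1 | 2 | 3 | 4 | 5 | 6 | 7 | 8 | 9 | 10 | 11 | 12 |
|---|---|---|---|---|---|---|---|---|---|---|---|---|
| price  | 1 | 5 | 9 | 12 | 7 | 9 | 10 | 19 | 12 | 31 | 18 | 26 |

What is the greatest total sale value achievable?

Consider every possible first cut. r[k] is the best of p[i]+r[k−i] over all sellable i≤k.
r[1] = 1
r[2] = max(1+1, 5+0) = 5
r[3] = max(1+5, 5+1, 9+0) = 9
r[4] = max(1+9, 5+5, 9+1, 12+0) = 12
r[5] = max(1+12, 5+9, 9+5, 12+1, 7+0) = 14
r[6] = max(1+14, 5+12, 9+9, 12+5, 7+1, 9+0) = 18
r[7] = max(1+18, 5+14, 9+12, …, 9+1, 10+0) = 21
r[8] = max(1+21, 5+18, 9+14, …, 10+1, 19+0) = 24
r[9] = max(1+24, 5+21, 9+18, …, 19+1, 12+0) = 27
r[10] = max(1+27, 5+24, 9+21, …, 12+1, 31+0) = 31
r[11] = max(1+31, 5+27, 9+24, …, 31+1, 18+0) = 33
r[12] = max(1+33, 5+31, 9+27, …, 18+1, 26+0) = 36
One optimal cutting: 10 + 2 → 31 + 5 = 36.

36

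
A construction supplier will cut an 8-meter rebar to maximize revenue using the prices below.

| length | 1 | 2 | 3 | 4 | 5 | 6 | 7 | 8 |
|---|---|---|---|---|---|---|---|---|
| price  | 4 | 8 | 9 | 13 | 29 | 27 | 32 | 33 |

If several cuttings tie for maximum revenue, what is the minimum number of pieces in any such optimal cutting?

3

Consider every possible first cut. r[k] is the best of p[i]+r[k−i] over all sellable i≤k.
r[1] = 4
r[2] = 8  (first piece 1, then r[1]=4)
r[3] = 12  (first piece 1, then r[2]=8)
r[4] = 16  (first piece 1, then r[3]=12)
r[5] = 29
r[6] = 33  (first piece 1, then r[5]=29)
r[7] = 37  (first piece 1, then r[6]=33)
r[8] = 41  (first piece 1, then r[7]=37)
Maximum revenue is ₹41.
Now minimize piece count subject to staying optimal: for each k, pieces[k] = 1 + min over i with p[i]+r[k−i]=r[k] of pieces[k−i].
pieces[5] = 1
pieces[6] = 2
pieces[7] = 2
pieces[8] = 3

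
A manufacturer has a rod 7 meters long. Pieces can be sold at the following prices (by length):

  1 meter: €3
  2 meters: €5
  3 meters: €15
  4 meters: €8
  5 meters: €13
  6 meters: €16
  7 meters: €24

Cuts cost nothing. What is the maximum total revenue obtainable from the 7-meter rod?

Let best[k] be the best obtainable value from length k. For each k, try every first piece i and keep the best of price[i] + best[k−i].
best[1] = 3
best[2] = max(3+3, 5+0) = 6
best[3] = max(3+6, 5+3, 15+0) = 15
best[4] = max(3+15, 5+6, 15+3, 8+0) = 18
best[5] = max(3+18, 5+15, 15+6, 8+3, 13+0) = 21
best[6] = max(3+21, 5+18, 15+15, 8+6, 13+3, 16+0) = 30
best[7] = max(3+30, 5+21, 15+18, …, 16+3, 24+0) = 33
One optimal cutting: 3 + 3 + 1 → €15 + €15 + €3 = €33.

33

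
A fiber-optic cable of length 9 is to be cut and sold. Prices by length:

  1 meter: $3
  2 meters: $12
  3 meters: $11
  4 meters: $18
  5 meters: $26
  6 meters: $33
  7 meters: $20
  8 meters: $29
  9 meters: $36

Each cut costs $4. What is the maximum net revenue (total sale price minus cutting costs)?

Build r[k] bottom-up: r[k] = max over allowed piece i of (p[i] + r[k−i]) − 4 per cut.
r[1] = 3
r[2] = max(3+3-4, 12+0) = 12
r[3] = max(3+12-4, 12+3-4, 11+0) = 11
r[4] = max(3+11-4, 12+12-4, 11+3-4, 18+0) = 20
r[5] = max(3+20-4, 12+11-4, 11+12-4, 18+3-4, 26+0) = 26
r[6] = max(3+26-4, 12+20-4, 11+11-4, 18+12-4, 26+3-4, 33+0) = 33
r[7] = max(3+33-4, 12+26-4, 11+20-4, …, 33+3-4, 20+0) = 34
r[8] = max(3+34-4, 12+33-4, 11+26-4, …, 20+3-4, 29+0) = 41
r[9] = max(3+41-4, 12+34-4, 11+33-4, …, 29+3-4, 36+0) = 42
One optimal plan: pieces 5 + 2 + 2 (2 cuts) → $50 − $8 = $42.

42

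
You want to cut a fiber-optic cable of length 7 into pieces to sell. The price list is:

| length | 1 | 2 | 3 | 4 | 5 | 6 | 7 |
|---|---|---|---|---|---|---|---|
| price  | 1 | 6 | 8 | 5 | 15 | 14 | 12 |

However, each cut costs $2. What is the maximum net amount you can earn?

19

Let net[k] be the best obtainable value from length k. For each k, try every first piece i and keep the best of price[i] + net[k−i] minus the 2 cut fee when i<k.
net[1] = 1
net[2] = max(1+1-2, 6+0) = 6
net[3] = max(1+6-2, 6+1-2, 8+0) = 8
net[4] = max(1+8-2, 6+6-2, 8+1-2, 5+0) = 10
net[5] = max(1+10-2, 6+8-2, 8+6-2, 5+1-2, 15+0) = 15
net[6] = max(1+15-2, 6+10-2, 8+8-2, 5+6-2, 15+1-2, 14+0) = 14
net[7] = max(1+14-2, 6+15-2, 8+10-2, …, 14+1-2, 12+0) = 19
One optimal plan: pieces 5 + 2 (1 cut) → $21 − $2 = $19.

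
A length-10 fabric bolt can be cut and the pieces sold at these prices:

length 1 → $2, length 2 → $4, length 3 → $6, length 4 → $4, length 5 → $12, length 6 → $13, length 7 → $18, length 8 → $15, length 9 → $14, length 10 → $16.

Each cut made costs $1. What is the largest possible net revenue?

Build net[k] bottom-up: net[k] = max over allowed piece i of (p[i] + net[k−i]) − 1 per cut.
net[1] = 2
net[2] = 4
net[3] = 6
net[4] = 7  (first piece 1, then net[3]=6)
net[5] = 12
net[6] = 13  (first piece 1, then net[5]=12)
net[7] = 18
net[8] = 19  (first piece 1, then net[7]=18)
net[9] = 21  (first piece 2, then net[7]=18)
net[10] = 23  (first piece 3, then net[7]=18)
One optimal plan: pieces 7 + 3 (1 cut) → $24 − $1 = $23.

23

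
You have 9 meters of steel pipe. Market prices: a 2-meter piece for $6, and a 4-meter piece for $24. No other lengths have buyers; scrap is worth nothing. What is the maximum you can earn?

Consider every possible first cut. r[k] is the best of p[i]+r[k−i] over all sellable i≤k.
r[1] = 0
r[2] = 6
r[3] = 6
r[4] = 24
r[5] = 24
r[6] = 30  (first piece 2, then r[4]=24)
r[7] = 30
r[8] = 48  (first piece 4, then r[4]=24)
r[9] = 48
One optimal cutting: pieces 4 + 4 with 1 meter of scrap → $48.

48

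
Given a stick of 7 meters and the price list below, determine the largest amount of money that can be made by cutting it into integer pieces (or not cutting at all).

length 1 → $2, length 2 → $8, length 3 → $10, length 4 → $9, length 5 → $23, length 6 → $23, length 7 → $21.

Build best[k] bottom-up: best[k] = max over allowed piece i of (p[i] + best[k−i]).
best[1] = 2
best[2] = max(2+2, 8+0) = 8
best[3] = max(2+8, 8+2, 10+0) = 10
best[4] = max(2+10, 8+8, 10+2, 9+0) = 16
best[5] = max(2+16, 8+10, 10+8, 9+2, 23+0) = 23
best[6] = max(2+23, 8+16, 10+10, 9+8, 23+2, 23+0) = 25
best[7] = max(2+25, 8+23, 10+16, …, 23+2, 21+0) = 31
One optimal cutting: 5 + 2 → $23 + $8 = $31.

31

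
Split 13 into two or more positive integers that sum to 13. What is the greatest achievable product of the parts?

Let m[k] be the best product for length k (with at least one cut). For each first piece i, the rest contributes max(k−i, m[k−i]).
Small cases: m[2]=1, m[3]=2, m[4]=4, m[5]=6, m[6]=9.
m[7] = 2*max(5,6) = 2*6 = 12
m[8] = 2*max(6,9) = 2*9 = 18
m[9] = 3*max(6,9) = 3*9 = 27
m[10] = 2*max(8,18) = 2*18 = 36
m[11] = 2*max(9,27) = 2*27 = 54
m[12] = 3*max(9,27) = 3*27 = 81
m[13] = 2*max(11,54) = 2*54 = 108
One optimal split: 3 + 3 + 3 + 2 + 2; product 3*3*3*2*2 = 108.

108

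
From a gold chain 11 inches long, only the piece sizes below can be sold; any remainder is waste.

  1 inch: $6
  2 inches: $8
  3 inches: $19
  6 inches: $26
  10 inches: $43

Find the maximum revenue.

69

Consider every possible first cut. best[k] is the best of p[i]+best[k−i] over all sellable i≤k.
best[1] = 6
best[2] = max(6+6, 8+0) = 12
best[3] = max(6+12, 8+6, 19+0) = 19
best[4] = max(6+19, 8+12, 19+6) = 25
best[5] = max(6+25, 8+19, 19+12) = 31
best[6] = max(6+31, 8+25, 19+19, 26+0) = 38
best[7] = max(6+38, 8+31, 19+25, 26+6) = 44
best[8] = max(6+44, 8+38, 19+31, 26+12) = 50
best[9] = max(6+50, 8+44, 19+38, 26+19) = 57
best[10] = max(6+57, 8+50, 19+44, 26+25, 43+0) = 63
best[11] = max(6+63, 8+57, 19+50, 26+31, 43+6) = 69
One optimal cutting: 3 + 3 + 3 + 1 + 1 → $69.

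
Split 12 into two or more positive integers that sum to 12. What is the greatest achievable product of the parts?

Let f[k] be the best product for length k (with at least one cut). For each first piece i, the rest contributes max(k−i, f[k−i]).
Small cases: f[2]=1, f[3]=2, f[4]=4, f[5]=6.
f[6] = 3*max(3,2) = 3*3 = 9
f[7] = 2*max(5,6) = 2*6 = 12
f[8] = 2*max(6,9) = 2*9 = 18
f[9] = 3*max(6,9) = 3*9 = 27
f[10] = 2*max(8,18) = 2*18 = 36
f[11] = 2*max(9,27) = 2*27 = 54
f[12] = 3*max(9,27) = 3*27 = 81
One optimal split: 3 + 3 + 3 + 3; product 3*3*3*3 = 81.

81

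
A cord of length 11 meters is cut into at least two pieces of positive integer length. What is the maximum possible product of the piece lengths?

54

Fill P[k] for k=2..11: at each k try every first piece i and multiply by the better of (k−i) uncut or P[k−i].
P[2] = 1*max(1,0) = 1*1 = 1
P[3] = 1*max(2,1) = 1*2 = 2
P[4] = 2*max(2,1) = 2*2 = 4
P[5] = 2*max(3,2) = 2*3 = 6
P[6] = 3*max(3,2) = 3*3 = 9
P[7] = 2*max(5,6) = 2*6 = 12
P[8] = 2*max(6,9) = 2*9 = 18
P[9] = 3*max(6,9) = 3*9 = 27
P[10] = 2*max(8,18) = 2*18 = 36
P[11] = 2*max(9,27) = 2*27 = 54
One optimal split: 3 + 3 + 3 + 2; product 3*3*3*2 = 54.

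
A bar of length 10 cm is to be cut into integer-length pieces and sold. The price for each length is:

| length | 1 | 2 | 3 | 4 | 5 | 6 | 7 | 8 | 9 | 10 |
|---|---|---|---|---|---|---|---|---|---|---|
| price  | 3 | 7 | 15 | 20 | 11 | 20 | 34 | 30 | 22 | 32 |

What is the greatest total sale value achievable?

Let R[k] be the best obtainable value from length k. For each k, try every first piece i and keep the best of price[i] + R[k−i].
R[1] = 3
R[2] = 7
R[3] = 15
R[4] = 20
R[5] = 23  (first piece 1, then R[4]=20)
R[6] = 30  (first piece 3, then R[3]=15)
R[7] = 35  (first piece 3, then R[4]=20)
R[8] = 40  (first piece 4, then R[4]=20)
R[9] = 45  (first piece 3, then R[6]=30)
R[10] = 50  (first piece 3, then R[7]=35)
One optimal cutting: 4 + 3 + 3 → 20 + 15 + 15 = 50.

50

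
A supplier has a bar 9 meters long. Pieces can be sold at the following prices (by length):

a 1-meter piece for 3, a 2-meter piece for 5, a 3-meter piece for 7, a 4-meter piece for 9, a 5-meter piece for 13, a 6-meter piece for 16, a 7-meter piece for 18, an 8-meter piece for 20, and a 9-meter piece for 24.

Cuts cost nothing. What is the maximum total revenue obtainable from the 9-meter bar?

27

Let v[k] be the best obtainable value from length k. For each k, try every first piece i and keep the best of price[i] + v[k−i].
v[1] = 3
v[2] = max(3+3, 5+0) = 6
v[3] = max(3+6, 5+3, 7+0) = 9
v[4] = max(3+9, 5+6, 7+3, 9+0) = 12
v[5] = max(3+12, 5+9, 7+6, 9+3, 13+0) = 15
v[6] = max(3+15, 5+12, 7+9, 9+6, 13+3, 16+0) = 18
v[7] = max(3+18, 5+15, 7+12, …, 16+3, 18+0) = 21
v[8] = max(3+21, 5+18, 7+15, …, 18+3, 20+0) = 24
v[9] = max(3+24, 5+21, 7+18, …, 20+3, 24+0) = 27
One optimal cutting: 1 + 1 + 1 + 1 + 1 + 1 + 1 + 1 + 1 → 3 + 3 + 3 + 3 + 3 + 3 + 3 + 3 + 3 = 27.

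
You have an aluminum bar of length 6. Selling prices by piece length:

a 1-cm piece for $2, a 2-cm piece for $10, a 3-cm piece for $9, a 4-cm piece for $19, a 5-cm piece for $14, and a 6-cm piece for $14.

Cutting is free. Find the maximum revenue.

Consider every possible first cut. v[k] is the best of p[i]+v[k−i] over all sellable i≤k.
v[1] = 2
v[2] = max(2+2, 10+0) = 10
v[3] = max(2+10, 10+2, 9+0) = 12
v[4] = max(2+12, 10+10, 9+2, 19+0) = 20
v[5] = max(2+20, 10+12, 9+10, 19+2, 14+0) = 22
v[6] = max(2+22, 10+20, 9+12, 19+10, 14+2, 14+0) = 30
One optimal cutting: 2 + 2 + 2 → $10 + $10 + $10 = $30.

30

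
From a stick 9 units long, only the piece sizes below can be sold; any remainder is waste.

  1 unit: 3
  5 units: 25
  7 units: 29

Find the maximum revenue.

37

Let best[k] be the best obtainable value from length k. For each k, try every first piece i and keep the best of price[i] + best[k−i].
best[1] = 3
best[2] = 6  (first piece 1, then best[1]=3)
best[3] = 9  (first piece 1, then best[2]=6)
best[4] = 12  (first piece 1, then best[3]=9)
best[5] = max(3+12, 25+0) = 25
best[6] = max(3+25, 25+3) = 28
best[7] = max(3+28, 25+6, 29+0) = 31
best[8] = max(3+31, 25+9, 29+3) = 34
best[9] = max(3+34, 25+12, 29+6) = 37
One optimal cutting: 5 + 1 + 1 + 1 + 1 → 37.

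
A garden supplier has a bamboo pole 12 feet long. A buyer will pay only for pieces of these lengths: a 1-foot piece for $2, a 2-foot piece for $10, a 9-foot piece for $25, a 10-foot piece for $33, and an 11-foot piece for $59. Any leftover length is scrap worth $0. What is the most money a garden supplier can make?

Consider every possible first cut. best[k] is the best of p[i]+best[k−i] over all sellable i≤k.
best[1] = 2
best[2] = max(2+2, 10+0) = 10
best[3] = max(2+10, 10+2) = 12
best[4] = max(2+12, 10+10) = 20
best[5] = max(2+20, 10+12) = 22
best[6] = max(2+22, 10+20) = 30
best[7] = max(2+30, 10+22) = 32
best[8] = max(2+32, 10+30) = 40
best[9] = max(2+40, 10+32, 25+0) = 42
best[10] = max(2+42, 10+40, 25+2, 33+0) = 50
best[11] = max(2+50, 10+42, 25+10, 33+2, 59+0) = 59
best[12] = max(2+59, 10+50, 25+12, 33+10, 59+2) = 61
One optimal cutting: 11 + 1 → $61.

61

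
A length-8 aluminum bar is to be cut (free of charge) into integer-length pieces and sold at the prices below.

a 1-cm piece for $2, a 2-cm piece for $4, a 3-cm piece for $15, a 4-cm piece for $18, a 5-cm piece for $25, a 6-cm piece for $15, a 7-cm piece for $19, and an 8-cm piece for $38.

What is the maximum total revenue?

40

Build best[k] bottom-up: best[k] = max over allowed piece i of (p[i] + best[k−i]).
best[1] = 2
best[2] = max(2+2, 4+0) = 4
best[3] = max(2+4, 4+2, 15+0) = 15
best[4] = max(2+15, 4+4, 15+2, 18+0) = 18
best[5] = max(2+18, 4+15, 15+4, 18+2, 25+0) = 25
best[6] = max(2+25, 4+18, 15+15, 18+4, 25+2, 15+0) = 30
best[7] = max(2+30, 4+25, 15+18, …, 15+2, 19+0) = 33
best[8] = max(2+33, 4+30, 15+25, …, 19+2, 38+0) = 40
One optimal cutting: 5 + 3 → $25 + $15 = $40.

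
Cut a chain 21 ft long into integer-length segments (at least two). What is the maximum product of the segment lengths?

2187

Let P[k] be the best product for length k (with at least one cut). For each first piece i, the rest contributes max(k−i, P[k−i]).
Small cases: P[2]=1, P[3]=2, P[4]=4, P[5]=6, P[6]=9, P[7]=12, P[8]=18, P[9]=27, P[10]=36, P[11]=54, P[12]=81, P[13]=108, P[14]=162, P[15]=243.
P[16] = 2·max(14,162) = 2·162 = 324
P[17] = 2·max(15,243) = 2·243 = 486
P[18] = 3·max(15,243) = 3·243 = 729
P[19] = 2·max(17,486) = 2·486 = 972
P[20] = 2·max(18,729) = 2·729 = 1458
P[21] = 3·max(18,729) = 3·729 = 2187
One optimal split: 3 + 3 + 3 + 3 + 3 + 3 + 3; product 3·3·3·3·3·3·3 = 2187.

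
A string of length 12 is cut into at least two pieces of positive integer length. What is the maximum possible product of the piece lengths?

81

Fill g[k] for k=2..12: at each k try every first piece i and multiply by the better of (k−i) uncut or g[k−i].
g[2] = 1*max(1,0) = 1*1 = 1
g[3] = max(1*2, 2*1) = 2
g[4] = max(1*3, 2*2, 3*1) = 4
g[5] = max(1*4, 2*3, 3*2, 4*1) = 6
g[6] = max(1*6, 2*4, 3*3, 4*2, 5*1) = 9
g[7] = max(1*9, 2*6, 3*4, 4*3, 5*2, 6*1) = 12
g[8] = max(1*12, 2*9, 3*6, …, 6*2, 7*1) = 18
g[9] = max(1*18, 2*12, 3*9, …, 7*2, 8*1) = 27
g[10] = max(1*27, 2*18, 3*12, …, 8*2, 9*1) = 36
g[11] = max(1*36, 2*27, 3*18, …, 9*2, 10*1) = 54
g[12] = max(1*54, 2*36, 3*27, …, 10*2, 11*1) = 81
One optimal split: 3 + 3 + 3 + 3; product 3*3*3*3 = 81.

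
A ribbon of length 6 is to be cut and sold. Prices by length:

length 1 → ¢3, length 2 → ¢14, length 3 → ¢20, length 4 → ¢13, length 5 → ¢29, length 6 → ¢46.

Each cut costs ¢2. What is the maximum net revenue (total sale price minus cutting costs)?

46

Build net[k] bottom-up: net[k] = max over allowed piece i of (p[i] + net[k−i]) − 2 per cut.
net[1] = 3
net[2] = max(3+3-2, 14+0) = 14
net[3] = max(3+14-2, 14+3-2, 20+0) = 20
net[4] = max(3+20-2, 14+14-2, 20+3-2, 13+0) = 26
net[5] = max(3+26-2, 14+20-2, 20+14-2, 13+3-2, 29+0) = 32
net[6] = max(3+32-2, 14+26-2, 20+20-2, 13+14-2, 29+3-2, 46+0) = 46
Best is to make no cuts and sell whole for ¢46.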